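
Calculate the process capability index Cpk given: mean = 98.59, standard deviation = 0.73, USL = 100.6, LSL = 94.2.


Cpu = (USL - mean) / (3*sigma) = (100.6 - 98.59) / (3*0.73) = 0.9178
Cpl = (mean - LSL) / (3*sigma) = (98.59 - 94.2) / (3*0.73) = 2.0046
Cpk = min(Cpu, Cpl) = 0.9178

0.9178


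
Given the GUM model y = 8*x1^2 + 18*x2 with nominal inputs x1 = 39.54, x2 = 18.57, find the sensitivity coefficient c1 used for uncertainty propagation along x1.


y = 8*x1^2 + 18*x2
dy/dx1 = 2*8*x1
Evaluate at x1 = 39.54: c1 = 16 * 39.54
c1 = 632.6400

632.6400


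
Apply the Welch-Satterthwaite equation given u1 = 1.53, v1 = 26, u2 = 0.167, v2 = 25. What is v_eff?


uc = sqrt(u1^2 + u2^2) = sqrt(1.53^2 + 0.167^2) = 1.5390871
v_eff = uc^4 / (u1^4/v1 + u2^4/v2)
= 1.5390871^4 / (1.53^4/26 + 0.167^4/25)
= 5.6111618 / 0.21079314
v_eff = 26.6193

26.6193


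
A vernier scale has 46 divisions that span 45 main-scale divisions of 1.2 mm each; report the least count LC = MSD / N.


LC = MSD / n_div
= 1.2 / 46
= 0.0261

0.0261


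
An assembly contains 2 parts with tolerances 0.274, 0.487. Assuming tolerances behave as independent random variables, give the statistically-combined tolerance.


RSS = sqrt(0.274^2 + 0.487^2)
= sqrt(0.312245)
= 0.5588

0.5588


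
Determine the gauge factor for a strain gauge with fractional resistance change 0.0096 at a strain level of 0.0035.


GF = (dR/R) / epsilon
= 0.0096 / 0.0035
= 2.7429

2.7429


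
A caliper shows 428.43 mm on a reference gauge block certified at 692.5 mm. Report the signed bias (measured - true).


Systematic error = measured - true
= 428.43 - 692.5
= -264.0700

-264.0700


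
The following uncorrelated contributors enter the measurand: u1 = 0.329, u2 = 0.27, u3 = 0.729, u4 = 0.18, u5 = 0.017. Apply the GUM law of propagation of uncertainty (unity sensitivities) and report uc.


uc = sqrt(0.329^2 + 0.27^2 + 0.729^2 + 0.18^2 + 0.017^2)
uc = sqrt(0.745271)
uc = 0.8633

0.8633


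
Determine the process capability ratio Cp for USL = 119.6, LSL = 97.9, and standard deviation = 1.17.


Cp = (USL - LSL) / (6 * sigma)
= (119.6 - 97.9) / (6 * 1.17)
= 21.7000 / 7.0200
= 3.0912

3.0912


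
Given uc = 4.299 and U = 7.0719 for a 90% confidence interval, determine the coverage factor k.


k = U / uc
k = 7.0719 / 4.299
k = 1.645

1.645


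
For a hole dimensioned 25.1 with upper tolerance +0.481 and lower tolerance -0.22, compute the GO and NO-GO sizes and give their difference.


GO = nominal - lower_tol (smallest hole = maximum material condition)
GO = 25.1 - 0.22 = 24.88
NO-GO = nominal + upper_tol (largest hole = least material condition)
NO-GO = 25.1 + 0.481 = 25.581
spread = NO-GO - GO = 25.581 - 24.88 = 0.7010

0.7010


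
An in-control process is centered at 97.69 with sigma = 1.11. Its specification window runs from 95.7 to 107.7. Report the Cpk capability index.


Cpu = (USL - mean) / (3*sigma) = (107.7 - 97.69) / (3*1.11) = 3.0060
Cpl = (mean - LSL) / (3*sigma) = (97.69 - 95.7) / (3*1.11) = 0.5976
Cpk = min(Cpu, Cpl) = 0.5976

0.5976


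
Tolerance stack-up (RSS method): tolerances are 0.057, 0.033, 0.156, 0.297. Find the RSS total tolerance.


RSS = sqrt(0.057^2 + 0.033^2 + 0.156^2 + 0.297^2)
= sqrt(0.116883)
= 0.3419

0.3419


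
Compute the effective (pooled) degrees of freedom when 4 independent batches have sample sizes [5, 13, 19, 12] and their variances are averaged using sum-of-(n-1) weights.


nu = sum_i (n_i - 1)
nu = ((5 - 1) + (13 - 1) + (19 - 1) + (12 - 1))
nu = 4 + 12 + 18 + 11
nu = 45

45


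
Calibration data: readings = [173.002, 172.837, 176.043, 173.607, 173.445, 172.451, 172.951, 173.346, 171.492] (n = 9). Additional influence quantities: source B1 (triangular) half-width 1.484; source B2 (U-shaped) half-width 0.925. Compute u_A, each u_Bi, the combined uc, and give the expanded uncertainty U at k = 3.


mean = (173.002 + 172.837 + 176.043 + 173.607 + 173.445 + 172.451 + 172.951 + 173.346 + 171.492) / 9 = 173.2415556
s = sqrt(sum((x - mean)^2)/(n-1)) = 1.2260371
u_A = s / sqrt(n) = 1.2260371 / sqrt(9) = 0.40867903
u_B1 = 1.484 / sqrt(6) = 0.60584046
u_B2 = 0.925 / sqrt(2) = 0.65407377
uc = sqrt(0.40867903^2 + 0.60584046^2 + 0.65407377^2) = 0.9807516
U = k * uc = 3 * 0.9807516
U = 2.9423

2.9423


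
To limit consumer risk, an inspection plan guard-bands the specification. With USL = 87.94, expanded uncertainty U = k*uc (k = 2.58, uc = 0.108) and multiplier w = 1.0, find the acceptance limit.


U = k * uc = 2.58 * 0.108 = 0.27864
guard band g = w * U = 1.0 * 0.27864 = 0.27864
AL = USL - g = 87.94 - 0.27864
AL = 87.6614

87.6614


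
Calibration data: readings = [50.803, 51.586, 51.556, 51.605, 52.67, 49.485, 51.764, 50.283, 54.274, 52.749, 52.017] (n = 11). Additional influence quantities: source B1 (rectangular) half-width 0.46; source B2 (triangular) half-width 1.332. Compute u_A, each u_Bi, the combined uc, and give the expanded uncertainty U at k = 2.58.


mean = (50.803 + 51.586 + 51.556 + 51.605 + 52.67 + 49.485 + 51.764 + 50.283 + 54.274 + 52.749 + 52.017) / 11 = 51.70836364
s = sqrt(sum((x - mean)^2)/(n-1)) = 1.2857711
u_A = s / sqrt(n) = 1.2857711 / sqrt(11) = 0.38767457
u_B1 = 0.46 / sqrt(3) = 0.26558112
u_B2 = 1.332 / sqrt(6) = 0.54378672
uc = sqrt(0.38767457^2 + 0.26558112^2 + 0.54378672^2) = 0.71869945
U = k * uc = 2.58 * 0.71869945
U = 1.8542

1.8542


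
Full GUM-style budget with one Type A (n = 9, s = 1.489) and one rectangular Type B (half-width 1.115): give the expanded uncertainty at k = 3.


u_A = s / sqrt(n) = 1.489 / sqrt(9) = 0.49633333
u_B = half_width / sqrt(3) = 1.115 / sqrt(3) = 0.64374555
uc = sqrt(u_A^2 + u_B^2) = sqrt(0.49633333^2 + 0.64374555^2) = 0.81286844
U = k * uc = 3 * 0.81286844
U = 2.4386

2.4386


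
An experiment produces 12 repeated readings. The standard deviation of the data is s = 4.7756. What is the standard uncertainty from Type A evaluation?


u_A = s / sqrt(n)
u_A = 4.7756 / sqrt(12)
u_A = 4.7756 / 3.4641016
u_A = 1.3786

1.3786


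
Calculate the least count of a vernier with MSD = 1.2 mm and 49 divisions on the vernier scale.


LC = MSD / n_div
= 1.2 / 49
= 0.0245

0.0245


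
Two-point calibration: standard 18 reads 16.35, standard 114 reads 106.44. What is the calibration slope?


slope = (y2 - y1) / (x2 - x1)
= (106.44 - 16.35) / (114 - 18)
= 90.0900 / 96
= 0.9384

0.9384


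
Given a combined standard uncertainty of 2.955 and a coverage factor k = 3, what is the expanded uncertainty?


U = k * uc
U = 3 * 2.955
U = 8.8650

8.8650


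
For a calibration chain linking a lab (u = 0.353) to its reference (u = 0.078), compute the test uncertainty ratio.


TUR = u_lab / u_ref
= 0.353 / 0.078
= 4.5256

4.5256


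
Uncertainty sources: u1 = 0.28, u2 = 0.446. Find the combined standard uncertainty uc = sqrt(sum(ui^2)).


uc = sqrt(0.28^2 + 0.446^2)
uc = sqrt(0.277316)
uc = 0.5266

0.5266


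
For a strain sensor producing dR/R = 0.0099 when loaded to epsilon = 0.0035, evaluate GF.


GF = (dR/R) / epsilon
= 0.0099 / 0.0035
= 2.8286

2.8286


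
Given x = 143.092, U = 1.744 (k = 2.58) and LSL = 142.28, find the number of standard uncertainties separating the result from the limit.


u = U / k = 1.744 / 2.58 = 0.67596899
margin = |LSL - x| = |142.28 - 143.092| = 0.812
z = margin / u = 0.812 / 0.67596899
z = 1.2012

1.2012


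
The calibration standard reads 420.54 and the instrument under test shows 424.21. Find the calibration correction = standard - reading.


Correction = standard - reading
= 420.54 - 424.21
= -3.6700

-3.6700


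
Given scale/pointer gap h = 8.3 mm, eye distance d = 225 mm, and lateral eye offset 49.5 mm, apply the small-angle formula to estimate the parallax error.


error = h * offset / d
= 8.3 * 49.5 / 225
= 1.8260

1.8260


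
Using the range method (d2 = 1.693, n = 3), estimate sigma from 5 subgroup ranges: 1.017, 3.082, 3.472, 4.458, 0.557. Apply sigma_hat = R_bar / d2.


R_bar = (1.017 + 3.082 + 3.472 + 4.458 + 0.557) / 5
R_bar = 12.586 / 5 = 2.5172
sigma_hat = R_bar / d2 = 2.5172 / 1.693 = 1.4868

1.4868


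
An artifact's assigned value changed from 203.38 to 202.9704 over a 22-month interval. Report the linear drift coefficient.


rate = (v2 - v1) / months
= (202.9704 - 203.38) / 22
= -0.4096 / 22
= -0.0186

-0.0186


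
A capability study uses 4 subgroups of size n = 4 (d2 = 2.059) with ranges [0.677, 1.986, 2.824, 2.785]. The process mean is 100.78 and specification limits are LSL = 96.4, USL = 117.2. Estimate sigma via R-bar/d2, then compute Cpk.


R_bar = (0.677 + 1.986 + 2.824 + 2.785) / 4 = 2.068
sigma = R_bar / d2 = 2.068 / 2.059 = 1.0043711
Cp = (USL - LSL)/(6*sigma) = (117.2 - 96.4)/(6*1.0043711) = 3.4516
Cpu = (117.2 - 100.78)/(3*1.0043711) = 5.4495
Cpl = (100.78 - 96.4)/(3*1.0043711) = 1.4536
Cpk = min(Cpu, Cpl) = 1.4536

1.4536


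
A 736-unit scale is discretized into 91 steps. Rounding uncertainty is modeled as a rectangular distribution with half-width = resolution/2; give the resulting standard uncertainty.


resolution = range / divisions
resolution = 736 / 91 = 8.0879121
u_res = resolution / (2*sqrt(3))
u_res = 8.0879121 / 3.4641016
u_res = 2.3348

2.3348


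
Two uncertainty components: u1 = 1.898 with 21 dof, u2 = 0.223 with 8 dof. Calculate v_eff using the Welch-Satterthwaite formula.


uc = sqrt(u1^2 + u2^2) = sqrt(1.898^2 + 0.223^2) = 1.9110555
v_eff = uc^4 / (u1^4/v1 + u2^4/v2)
= 1.9110555^4 / (1.898^4/21 + 0.223^4/8)
= 13.338076 / 0.61827648
v_eff = 21.5730

21.5730


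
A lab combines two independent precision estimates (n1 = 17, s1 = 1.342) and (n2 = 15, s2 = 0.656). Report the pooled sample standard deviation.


s_p = sqrt(((n1-1)*s1^2 + (n2-1)*s2^2) / (n1+n2-2))
numerator = (17-1)*1.342^2 + (15-1)*0.656^2 = 28.815424 + 6.024704 = 34.840128
denominator = 17 + 15 - 2 = 30
s_p^2 = 34.840128 / 30 = 1.1613376
s_p = sqrt(1.1613376) = 1.0777

1.0777


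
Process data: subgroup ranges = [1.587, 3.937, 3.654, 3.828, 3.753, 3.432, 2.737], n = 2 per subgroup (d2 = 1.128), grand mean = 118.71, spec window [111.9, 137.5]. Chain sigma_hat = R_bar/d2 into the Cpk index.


R_bar = (1.587 + 3.937 + 3.654 + 3.828 + 3.753 + 3.432 + 2.737) / 7 = 3.2754286
sigma = R_bar / d2 = 3.2754286 / 1.128 = 2.9037488
Cp = (USL - LSL)/(6*sigma) = (137.5 - 111.9)/(6*2.9037488) = 1.4694
Cpu = (137.5 - 118.71)/(3*2.9037488) = 2.1570
Cpl = (118.71 - 111.9)/(3*2.9037488) = 0.7817
Cpk = min(Cpu, Cpl) = 0.7817

0.7817


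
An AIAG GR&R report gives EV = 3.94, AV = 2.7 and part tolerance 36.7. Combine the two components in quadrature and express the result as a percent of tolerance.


GRR = sqrt(EV^2 + AV^2) = sqrt(3.94^2 + 2.7^2) = 4.7763584
%GRR = GRR / tol * 100 = 4.7763584 / 36.7 * 100
%GRR = 13.0146

13.0146


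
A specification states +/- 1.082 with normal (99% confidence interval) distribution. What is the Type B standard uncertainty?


u_B = half_width / 2.576
u_B = 1.082 / 2.576
u_B = 0.4200

0.4200


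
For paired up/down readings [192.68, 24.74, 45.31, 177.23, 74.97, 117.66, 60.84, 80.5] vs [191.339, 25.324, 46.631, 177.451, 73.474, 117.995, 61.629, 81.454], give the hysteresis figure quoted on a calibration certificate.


|192.68 - 191.339| = 1.3410
|24.74 - 25.324| = 0.5840
|45.31 - 46.631| = 1.3210
|177.23 - 177.451| = 0.2210
|74.97 - 73.474| = 1.4960
|117.66 - 117.995| = 0.3350
|60.84 - 61.629| = 0.7890
|80.5 - 81.454| = 0.9540
hysteresis = max(diffs) = 1.4960

1.4960


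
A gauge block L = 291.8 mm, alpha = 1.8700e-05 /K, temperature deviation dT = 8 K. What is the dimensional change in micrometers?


dL = L * alpha * dT
= 291.8 * 1.8700e-05 * 8
= 0.0436533 mm
dL_um = 0.0436533 * 1000 = 43.6533 um

43.6533


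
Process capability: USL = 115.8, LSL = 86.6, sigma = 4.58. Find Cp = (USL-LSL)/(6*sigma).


Cp = (USL - LSL) / (6 * sigma)
= (115.8 - 86.6) / (6 * 4.58)
= 29.2000 / 27.4800
= 1.0626

1.0626


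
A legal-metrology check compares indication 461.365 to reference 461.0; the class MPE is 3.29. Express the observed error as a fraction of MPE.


e = indication - reference = 461.365 - 461.0 = 0.3650
|e| = 0.3650
ratio = |e| / MPE = 0.3650 / 3.29
ratio = 0.1109

0.1109


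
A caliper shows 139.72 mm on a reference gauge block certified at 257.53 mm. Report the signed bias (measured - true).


Systematic error = measured - true
= 139.72 - 257.53
= -117.8100

-117.8100


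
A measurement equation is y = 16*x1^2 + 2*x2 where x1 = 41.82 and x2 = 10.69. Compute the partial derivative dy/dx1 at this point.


y = 16*x1^2 + 2*x2
dy/dx1 = 2*16*x1
Evaluate at x1 = 41.82: c1 = 32 * 41.82
c1 = 1338.2400

1338.2400


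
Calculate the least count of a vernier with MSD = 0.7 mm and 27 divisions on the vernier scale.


LC = MSD / n_div
= 0.7 / 27
= 0.0259

0.0259


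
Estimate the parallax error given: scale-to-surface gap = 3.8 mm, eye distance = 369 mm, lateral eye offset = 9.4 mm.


error = h * offset / d
= 3.8 * 9.4 / 369
= 0.0968

0.0968


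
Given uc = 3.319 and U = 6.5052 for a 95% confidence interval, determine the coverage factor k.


k = U / uc
k = 6.5052 / 3.319
k = 1.96

1.96


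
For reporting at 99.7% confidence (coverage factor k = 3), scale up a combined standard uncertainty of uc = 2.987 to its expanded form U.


U = k * uc
U = 3 * 2.987
U = 8.9610

8.9610


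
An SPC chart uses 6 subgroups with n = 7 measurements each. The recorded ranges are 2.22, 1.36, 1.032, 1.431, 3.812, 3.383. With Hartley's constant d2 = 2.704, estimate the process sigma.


R_bar = (2.22 + 1.36 + 1.032 + 1.431 + 3.812 + 3.383) / 6
R_bar = 13.238 / 6 = 2.2063333
sigma_hat = R_bar / d2 = 2.2063333 / 2.704 = 0.8160

0.8160


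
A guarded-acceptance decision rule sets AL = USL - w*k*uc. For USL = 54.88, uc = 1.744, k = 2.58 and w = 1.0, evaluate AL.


U = k * uc = 2.58 * 1.744 = 4.49952
guard band g = w * U = 1.0 * 4.49952 = 4.49952
AL = USL - g = 54.88 - 4.49952
AL = 50.3805

50.3805


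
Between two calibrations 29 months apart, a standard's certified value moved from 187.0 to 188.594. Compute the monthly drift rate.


rate = (v2 - v1) / months
= (188.594 - 187.0) / 29
= 1.5940 / 29
= 0.0550

0.0550


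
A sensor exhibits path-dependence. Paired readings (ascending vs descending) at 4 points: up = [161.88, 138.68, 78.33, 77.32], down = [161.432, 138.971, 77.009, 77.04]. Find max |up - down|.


|161.88 - 161.432| = 0.4480
|138.68 - 138.971| = 0.2910
|78.33 - 77.009| = 1.3210
|77.32 - 77.04| = 0.2800
hysteresis = max(diffs) = 1.3210

1.3210


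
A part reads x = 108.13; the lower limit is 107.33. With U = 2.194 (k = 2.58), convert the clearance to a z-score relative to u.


u = U / k = 2.194 / 2.58 = 0.8503876
margin = |LSL - x| = |107.33 - 108.13| = 0.8
z = margin / u = 0.8 / 0.8503876
z = 0.9407

0.9407


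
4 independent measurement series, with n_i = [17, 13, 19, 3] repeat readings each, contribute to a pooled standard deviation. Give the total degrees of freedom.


nu = sum_i (n_i - 1)
nu = ((17 - 1) + (13 - 1) + (19 - 1) + (3 - 1))
nu = 16 + 12 + 18 + 2
nu = 48

48


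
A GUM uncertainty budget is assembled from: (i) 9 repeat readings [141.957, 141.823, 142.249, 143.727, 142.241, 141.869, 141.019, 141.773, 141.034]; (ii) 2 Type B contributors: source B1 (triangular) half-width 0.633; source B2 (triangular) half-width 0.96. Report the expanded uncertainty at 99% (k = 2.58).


mean = (141.957 + 141.823 + 142.249 + 143.727 + 142.241 + 141.869 + 141.019 + 141.773 + 141.034) / 9 = 141.9657778
s = sqrt(sum((x - mean)^2)/(n-1)) = 0.79761015
u_A = s / sqrt(n) = 0.79761015 / sqrt(9) = 0.26587005
u_B1 = 0.633 / sqrt(6) = 0.25842117
u_B2 = 0.96 / sqrt(6) = 0.39191836
uc = sqrt(0.26587005^2 + 0.25842117^2 + 0.39191836^2) = 0.53950754
U = k * uc = 2.58 * 0.53950754
U = 1.3919

1.3919


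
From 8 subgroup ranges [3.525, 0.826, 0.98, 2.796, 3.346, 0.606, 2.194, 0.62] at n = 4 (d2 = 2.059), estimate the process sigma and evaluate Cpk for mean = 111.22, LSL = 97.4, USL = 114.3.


R_bar = (3.525 + 0.826 + 0.98 + 2.796 + 3.346 + 0.606 + 2.194 + 0.62) / 8 = 1.861625
sigma = R_bar / d2 = 1.861625 / 2.059 = 0.90414036
Cp = (USL - LSL)/(6*sigma) = (114.3 - 97.4)/(6*0.90414036) = 3.1153
Cpu = (114.3 - 111.22)/(3*0.90414036) = 1.1355
Cpl = (111.22 - 97.4)/(3*0.90414036) = 5.0951
Cpk = min(Cpu, Cpl) = 1.1355

1.1355


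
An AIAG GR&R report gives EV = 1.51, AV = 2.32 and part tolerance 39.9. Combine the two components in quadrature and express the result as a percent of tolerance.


GRR = sqrt(EV^2 + AV^2) = sqrt(1.51^2 + 2.32^2) = 2.7681221
%GRR = GRR / tol * 100 = 2.7681221 / 39.9 * 100
%GRR = 6.9376

6.9376


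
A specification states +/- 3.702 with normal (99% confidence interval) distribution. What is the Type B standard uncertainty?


u_B = half_width / 2.576
u_B = 3.702 / 2.576
u_B = 1.4371

1.4371


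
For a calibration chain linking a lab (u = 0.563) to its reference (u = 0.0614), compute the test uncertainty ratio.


TUR = u_lab / u_ref
= 0.563 / 0.0614
= 9.1694

9.1694


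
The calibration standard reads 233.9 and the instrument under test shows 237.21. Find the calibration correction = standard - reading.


Correction = standard - reading
= 233.9 - 237.21
= -3.3100

-3.3100


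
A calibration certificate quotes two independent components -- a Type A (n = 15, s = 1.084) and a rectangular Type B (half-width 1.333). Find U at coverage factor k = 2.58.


u_A = s / sqrt(n) = 1.084 / sqrt(15) = 0.2798876
u_B = half_width / sqrt(3) = 1.333 / sqrt(3) = 0.76960791
uc = sqrt(u_A^2 + u_B^2) = sqrt(0.2798876^2 + 0.76960791^2) = 0.8189221
U = k * uc = 2.58 * 0.8189221
U = 2.1128

2.1128


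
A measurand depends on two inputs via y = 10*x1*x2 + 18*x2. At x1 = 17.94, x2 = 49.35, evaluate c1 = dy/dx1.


y = 10*x1*x2 + 18*x2
dy/dx1 = 10*x2
Evaluate at x2 = 49.35: c1 = 10 * 49.35
c1 = 493.5000

493.5000


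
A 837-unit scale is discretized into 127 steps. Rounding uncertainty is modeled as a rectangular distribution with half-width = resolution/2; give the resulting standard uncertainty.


resolution = range / divisions
resolution = 837 / 127 = 6.5905512
u_res = resolution / (2*sqrt(3))
u_res = 6.5905512 / 3.4641016
u_res = 1.9025

1.9025


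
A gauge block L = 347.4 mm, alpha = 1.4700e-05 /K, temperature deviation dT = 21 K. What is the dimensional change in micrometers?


dL = L * alpha * dT
= 347.4 * 1.4700e-05 * 21
= 0.1072424 mm
dL_um = 0.1072424 * 1000 = 107.2424 um

107.2424


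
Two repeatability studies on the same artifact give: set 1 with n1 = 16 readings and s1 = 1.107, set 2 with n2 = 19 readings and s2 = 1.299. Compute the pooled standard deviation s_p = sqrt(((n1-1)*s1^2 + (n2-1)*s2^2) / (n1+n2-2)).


s_p = sqrt(((n1-1)*s1^2 + (n2-1)*s2^2) / (n1+n2-2))
numerator = (16-1)*1.107^2 + (19-1)*1.299^2 = 18.381735 + 30.373218 = 48.754953
denominator = 16 + 19 - 2 = 33
s_p^2 = 48.754953 / 33 = 1.4774228
s_p = sqrt(1.4774228) = 1.2155

1.2155


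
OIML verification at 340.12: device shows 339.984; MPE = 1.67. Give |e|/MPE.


e = indication - reference = 339.984 - 340.12 = -0.1360
|e| = 0.1360
ratio = |e| / MPE = 0.1360 / 1.67
ratio = 0.0814

0.0814


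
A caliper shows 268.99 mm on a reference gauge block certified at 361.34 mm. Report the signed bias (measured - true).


Systematic error = measured - true
= 268.99 - 361.34
= -92.3500

-92.3500


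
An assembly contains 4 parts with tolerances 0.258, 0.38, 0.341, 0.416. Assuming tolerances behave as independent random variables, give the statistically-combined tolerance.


RSS = sqrt(0.258^2 + 0.38^2 + 0.341^2 + 0.416^2)
= sqrt(0.500301)
= 0.7073

0.7073


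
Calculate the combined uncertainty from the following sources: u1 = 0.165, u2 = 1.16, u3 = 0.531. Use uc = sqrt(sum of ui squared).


uc = sqrt(0.165^2 + 1.16^2 + 0.531^2)
uc = sqrt(1.654786)
uc = 1.2864

1.2864


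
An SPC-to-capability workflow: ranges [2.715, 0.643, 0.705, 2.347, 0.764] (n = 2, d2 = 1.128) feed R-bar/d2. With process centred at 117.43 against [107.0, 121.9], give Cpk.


R_bar = (2.715 + 0.643 + 0.705 + 2.347 + 0.764) / 5 = 1.4348
sigma = R_bar / d2 = 1.4348 / 1.128 = 1.2719858
Cp = (USL - LSL)/(6*sigma) = (121.9 - 107.0)/(6*1.2719858) = 1.9523
Cpu = (121.9 - 117.43)/(3*1.2719858) = 1.1714
Cpl = (117.43 - 107.0)/(3*1.2719858) = 2.7333
Cpk = min(Cpu, Cpl) = 1.1714

1.1714


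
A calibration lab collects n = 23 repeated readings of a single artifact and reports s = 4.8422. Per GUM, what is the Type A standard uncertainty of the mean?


u_A = s / sqrt(n)
u_A = 4.8422 / sqrt(23)
u_A = 4.8422 / 4.7958315
u_A = 1.0097

1.0097


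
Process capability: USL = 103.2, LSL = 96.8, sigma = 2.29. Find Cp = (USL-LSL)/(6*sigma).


Cp = (USL - LSL) / (6 * sigma)
= (103.2 - 96.8) / (6 * 2.29)
= 6.4000 / 13.7400
= 0.4658

0.4658


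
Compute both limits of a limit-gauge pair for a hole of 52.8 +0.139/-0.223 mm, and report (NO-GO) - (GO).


GO = nominal - lower_tol (smallest hole = maximum material condition)
GO = 52.8 - 0.223 = 52.577
NO-GO = nominal + upper_tol (largest hole = least material condition)
NO-GO = 52.8 + 0.139 = 52.939
spread = NO-GO - GO = 52.939 - 52.577 = 0.3620

0.3620


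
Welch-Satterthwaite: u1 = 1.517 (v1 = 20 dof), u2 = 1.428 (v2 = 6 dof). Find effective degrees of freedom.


uc = sqrt(u1^2 + u2^2) = sqrt(1.517^2 + 1.428^2) = 2.0833802
v_eff = uc^4 / (u1^4/v1 + u2^4/v2)
= 2.0833802^4 / (1.517^4/20 + 1.428^4/6)
= 18.839706 / 0.95784178
v_eff = 19.6689

19.6689


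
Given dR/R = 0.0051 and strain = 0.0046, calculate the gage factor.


GF = (dR/R) / epsilon
= 0.0051 / 0.0046
= 1.1087

1.1087


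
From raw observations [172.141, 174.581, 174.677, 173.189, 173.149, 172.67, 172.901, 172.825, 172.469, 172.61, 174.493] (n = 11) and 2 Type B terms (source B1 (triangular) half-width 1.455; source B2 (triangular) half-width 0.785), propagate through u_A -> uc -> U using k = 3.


mean = (172.141 + 174.581 + 174.677 + 173.189 + 173.149 + 172.67 + 172.901 + 172.825 + 172.469 + 172.61 + 174.493) / 11 = 173.2459091
s = sqrt(sum((x - mean)^2)/(n-1)) = 0.90856727
u_A = s / sqrt(n) = 0.90856727 / sqrt(11) = 0.27394334
u_B1 = 1.455 / sqrt(6) = 0.59400126
u_B2 = 0.785 / sqrt(6) = 0.32047491
uc = sqrt(0.27394334^2 + 0.59400126^2 + 0.32047491^2) = 0.72841377
U = k * uc = 3 * 0.72841377
U = 2.1852

2.1852


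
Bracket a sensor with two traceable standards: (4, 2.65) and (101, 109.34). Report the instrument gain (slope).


slope = (y2 - y1) / (x2 - x1)
= (109.34 - 2.65) / (101 - 4)
= 106.6900 / 97
= 1.0999

1.0999


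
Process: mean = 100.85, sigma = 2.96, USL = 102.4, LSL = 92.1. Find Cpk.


Cpu = (USL - mean) / (3*sigma) = (102.4 - 100.85) / (3*2.96) = 0.1745
Cpl = (mean - LSL) / (3*sigma) = (100.85 - 92.1) / (3*2.96) = 0.9854
Cpk = min(Cpu, Cpl) = 0.1745

0.1745


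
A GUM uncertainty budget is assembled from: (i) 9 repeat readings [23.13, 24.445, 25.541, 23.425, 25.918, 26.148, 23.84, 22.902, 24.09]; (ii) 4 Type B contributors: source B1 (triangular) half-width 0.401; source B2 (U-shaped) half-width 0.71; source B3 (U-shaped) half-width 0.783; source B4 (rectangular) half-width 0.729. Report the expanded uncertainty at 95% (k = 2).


mean = (23.13 + 24.445 + 25.541 + 23.425 + 25.918 + 26.148 + 23.84 + 22.902 + 24.09) / 9 = 24.38211111
s = sqrt(sum((x - mean)^2)/(n-1)) = 1.2185074
u_A = s / sqrt(n) = 1.2185074 / sqrt(9) = 0.40616913
u_B1 = 0.401 / sqrt(6) = 0.16370756
u_B2 = 0.71 / sqrt(2) = 0.50204581
u_B3 = 0.783 / sqrt(2) = 0.55366461
u_B4 = 0.729 / sqrt(3) = 0.42088835
uc = sqrt(0.40616913^2 + 0.16370756^2 + 0.50204581^2 + 0.55366461^2 + 0.42088835^2) = 0.96307582
U = k * uc = 2 * 0.96307582
U = 1.9262

1.9262


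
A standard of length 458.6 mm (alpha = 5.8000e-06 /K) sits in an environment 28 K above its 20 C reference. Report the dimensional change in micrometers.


dL = L * alpha * dT
= 458.6 * 5.8000e-06 * 28
= 0.0744766 mm
dL_um = 0.0744766 * 1000 = 74.4766 um

74.4766


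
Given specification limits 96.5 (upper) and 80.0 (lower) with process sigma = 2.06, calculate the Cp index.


Cp = (USL - LSL) / (6 * sigma)
= (96.5 - 80.0) / (6 * 2.06)
= 16.5000 / 12.3600
= 1.3350

1.3350


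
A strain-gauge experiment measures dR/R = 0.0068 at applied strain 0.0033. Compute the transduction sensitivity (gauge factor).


GF = (dR/R) / epsilon
= 0.0068 / 0.0033
= 2.0606

2.0606


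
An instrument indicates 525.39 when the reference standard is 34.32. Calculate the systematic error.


Systematic error = measured - true
= 525.39 - 34.32
= 491.0700

491.0700


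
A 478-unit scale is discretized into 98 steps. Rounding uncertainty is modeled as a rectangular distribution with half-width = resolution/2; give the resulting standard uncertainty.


resolution = range / divisions
resolution = 478 / 98 = 4.877551
u_res = resolution / (2*sqrt(3))
u_res = 4.877551 / 3.4641016
u_res = 1.4080

1.4080


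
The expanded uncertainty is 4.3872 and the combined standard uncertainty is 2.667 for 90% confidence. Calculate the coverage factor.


k = U / uc
k = 4.3872 / 2.667
k = 1.645

1.645


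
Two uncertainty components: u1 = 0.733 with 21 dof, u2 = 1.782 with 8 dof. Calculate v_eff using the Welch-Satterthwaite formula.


uc = sqrt(u1^2 + u2^2) = sqrt(0.733^2 + 1.782^2) = 1.9268661
v_eff = uc^4 / (u1^4/v1 + u2^4/v2)
= 1.9268661^4 / (0.733^4/21 + 1.782^4/8)
= 13.78498 / 1.2742407
v_eff = 10.8182

10.8182


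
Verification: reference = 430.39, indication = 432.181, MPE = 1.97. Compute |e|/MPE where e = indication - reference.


e = indication - reference = 432.181 - 430.39 = 1.7910
|e| = 1.7910
ratio = |e| / MPE = 1.7910 / 1.97
ratio = 0.9091

0.9091


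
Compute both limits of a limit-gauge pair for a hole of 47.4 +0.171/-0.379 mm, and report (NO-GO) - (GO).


GO = nominal - lower_tol (smallest hole = maximum material condition)
GO = 47.4 - 0.379 = 47.021
NO-GO = nominal + upper_tol (largest hole = least material condition)
NO-GO = 47.4 + 0.171 = 47.571
spread = NO-GO - GO = 47.571 - 47.021 = 0.5500

0.5500


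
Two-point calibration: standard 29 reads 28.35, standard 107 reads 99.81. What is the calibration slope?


slope = (y2 - y1) / (x2 - x1)
= (99.81 - 28.35) / (107 - 29)
= 71.4600 / 78
= 0.9162

0.9162


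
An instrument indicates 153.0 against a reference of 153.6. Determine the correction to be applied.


Correction = standard - reading
= 153.6 - 153.0
= 0.6000

0.6000


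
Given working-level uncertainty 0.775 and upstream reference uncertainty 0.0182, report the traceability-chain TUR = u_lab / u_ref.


TUR = u_lab / u_ref
= 0.775 / 0.0182
= 42.5824

42.5824


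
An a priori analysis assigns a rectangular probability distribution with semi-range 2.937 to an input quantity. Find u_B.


u_B = half_width / sqrt(3)
u_B = 2.937 / 1.7320508
u_B = 1.6957

1.6957


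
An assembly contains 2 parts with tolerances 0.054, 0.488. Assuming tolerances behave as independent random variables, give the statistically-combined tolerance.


RSS = sqrt(0.054^2 + 0.488^2)
= sqrt(0.24106)
= 0.4910

0.4910


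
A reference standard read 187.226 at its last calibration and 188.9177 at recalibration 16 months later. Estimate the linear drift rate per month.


rate = (v2 - v1) / months
= (188.9177 - 187.226) / 16
= 1.6917 / 16
= 0.1057

0.1057


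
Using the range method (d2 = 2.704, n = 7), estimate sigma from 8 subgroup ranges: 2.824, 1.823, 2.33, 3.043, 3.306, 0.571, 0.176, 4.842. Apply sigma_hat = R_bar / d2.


R_bar = (2.824 + 1.823 + 2.33 + 3.043 + 3.306 + 0.571 + 0.176 + 4.842) / 8
R_bar = 18.915 / 8 = 2.364375
sigma_hat = R_bar / d2 = 2.364375 / 2.704 = 0.8744

0.8744


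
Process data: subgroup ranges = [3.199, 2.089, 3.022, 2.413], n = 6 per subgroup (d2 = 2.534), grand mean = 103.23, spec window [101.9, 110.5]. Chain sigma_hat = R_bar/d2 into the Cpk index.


R_bar = (3.199 + 2.089 + 3.022 + 2.413) / 4 = 2.68075
sigma = R_bar / d2 = 2.68075 / 2.534 = 1.0579124
Cp = (USL - LSL)/(6*sigma) = (110.5 - 101.9)/(6*1.0579124) = 1.3549
Cpu = (110.5 - 103.23)/(3*1.0579124) = 2.2907
Cpl = (103.23 - 101.9)/(3*1.0579124) = 0.4191
Cpk = min(Cpu, Cpl) = 0.4191

0.4191


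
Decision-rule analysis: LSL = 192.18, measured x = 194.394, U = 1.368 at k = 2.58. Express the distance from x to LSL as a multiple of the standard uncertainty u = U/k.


u = U / k = 1.368 / 2.58 = 0.53023256
margin = |LSL - x| = |192.18 - 194.394| = 2.214
z = margin / u = 2.214 / 0.53023256
z = 4.1755

4.1755


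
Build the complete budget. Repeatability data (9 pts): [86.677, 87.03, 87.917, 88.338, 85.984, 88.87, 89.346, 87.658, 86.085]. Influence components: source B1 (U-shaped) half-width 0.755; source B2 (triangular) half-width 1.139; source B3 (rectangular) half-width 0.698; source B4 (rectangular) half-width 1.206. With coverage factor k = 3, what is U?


mean = (86.677 + 87.03 + 87.917 + 88.338 + 85.984 + 88.87 + 89.346 + 87.658 + 86.085) / 9 = 87.545
s = sqrt(sum((x - mean)^2)/(n-1)) = 1.1919626
u_A = s / sqrt(n) = 1.1919626 / sqrt(9) = 0.39732087
u_B1 = 0.755 / sqrt(2) = 0.53386562
u_B2 = 1.139 / sqrt(6) = 0.4649948
u_B3 = 0.698 / sqrt(3) = 0.40299049
u_B4 = 1.206 / sqrt(3) = 0.69628442
uc = sqrt(0.39732087^2 + 0.53386562^2 + 0.4649948^2 + 0.40299049^2 + 0.69628442^2) = 1.1429391
U = k * uc = 3 * 1.1429391
U = 3.4288

3.4288


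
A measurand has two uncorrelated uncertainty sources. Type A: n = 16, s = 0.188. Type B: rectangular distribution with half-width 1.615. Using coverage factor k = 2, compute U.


u_A = s / sqrt(n) = 0.188 / sqrt(16) = 0.047
u_B = half_width / sqrt(3) = 1.615 / sqrt(3) = 0.93242068
uc = sqrt(u_A^2 + u_B^2) = sqrt(0.047^2 + 0.93242068^2) = 0.93360448
U = k * uc = 2 * 0.93360448
U = 1.8672

1.8672


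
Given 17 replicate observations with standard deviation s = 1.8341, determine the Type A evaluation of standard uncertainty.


u_A = s / sqrt(n)
u_A = 1.8341 / sqrt(17)
u_A = 1.8341 / 4.1231056
u_A = 0.4448

0.4448


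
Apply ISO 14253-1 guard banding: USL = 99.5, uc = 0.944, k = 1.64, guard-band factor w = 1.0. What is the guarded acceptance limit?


U = k * uc = 1.64 * 0.944 = 1.54816
guard band g = w * U = 1.0 * 1.54816 = 1.54816
AL = USL - g = 99.5 - 1.54816
AL = 97.9518

97.9518


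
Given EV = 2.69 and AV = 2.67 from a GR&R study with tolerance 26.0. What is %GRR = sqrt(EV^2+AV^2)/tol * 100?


GRR = sqrt(EV^2 + AV^2) = sqrt(2.69^2 + 2.67^2) = 3.7901187
%GRR = GRR / tol * 100 = 3.7901187 / 26.0 * 100
%GRR = 14.5774

14.5774


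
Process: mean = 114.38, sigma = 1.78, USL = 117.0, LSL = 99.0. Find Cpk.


Cpu = (USL - mean) / (3*sigma) = (117.0 - 114.38) / (3*1.78) = 0.4906
Cpl = (mean - LSL) / (3*sigma) = (114.38 - 99.0) / (3*1.78) = 2.8801
Cpk = min(Cpu, Cpl) = 0.4906

0.4906


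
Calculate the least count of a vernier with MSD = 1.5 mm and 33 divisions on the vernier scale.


LC = MSD / n_div
= 1.5 / 33
= 0.0455

0.0455


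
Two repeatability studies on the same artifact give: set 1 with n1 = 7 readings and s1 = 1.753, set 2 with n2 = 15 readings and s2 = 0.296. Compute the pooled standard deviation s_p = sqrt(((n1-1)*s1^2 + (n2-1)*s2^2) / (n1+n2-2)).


s_p = sqrt(((n1-1)*s1^2 + (n2-1)*s2^2) / (n1+n2-2))
numerator = (7-1)*1.753^2 + (15-1)*0.296^2 = 18.438054 + 1.226624 = 19.664678
denominator = 7 + 15 - 2 = 20
s_p^2 = 19.664678 / 20 = 0.9832339
s_p = sqrt(0.9832339) = 0.9916

0.9916


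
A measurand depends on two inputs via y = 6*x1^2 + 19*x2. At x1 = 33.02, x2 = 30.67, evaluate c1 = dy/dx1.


y = 6*x1^2 + 19*x2
dy/dx1 = 2*6*x1
Evaluate at x1 = 33.02: c1 = 12 * 33.02
c1 = 396.2400

396.2400


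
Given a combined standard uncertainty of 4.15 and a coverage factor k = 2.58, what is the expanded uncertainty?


U = k * uc
U = 2.58 * 4.15
U = 10.7070

10.7070


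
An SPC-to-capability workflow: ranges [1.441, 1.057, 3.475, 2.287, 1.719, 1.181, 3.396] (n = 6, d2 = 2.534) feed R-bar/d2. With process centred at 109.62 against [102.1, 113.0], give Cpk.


R_bar = (1.441 + 1.057 + 3.475 + 2.287 + 1.719 + 1.181 + 3.396) / 7 = 2.0794286
sigma = R_bar / d2 = 2.0794286 / 2.534 = 0.82061113
Cp = (USL - LSL)/(6*sigma) = (113.0 - 102.1)/(6*0.82061113) = 2.2138
Cpu = (113.0 - 109.62)/(3*0.82061113) = 1.3730
Cpl = (109.62 - 102.1)/(3*0.82061113) = 3.0546
Cpk = min(Cpu, Cpl) = 1.3730

1.3730


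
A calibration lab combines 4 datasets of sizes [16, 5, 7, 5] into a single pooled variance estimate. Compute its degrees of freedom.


nu = sum_i (n_i - 1)
nu = ((16 - 1) + (5 - 1) + (7 - 1) + (5 - 1))
nu = 15 + 4 + 6 + 4
nu = 29

29


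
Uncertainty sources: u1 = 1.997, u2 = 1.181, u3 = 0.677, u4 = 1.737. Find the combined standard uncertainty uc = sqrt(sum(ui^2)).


uc = sqrt(1.997^2 + 1.181^2 + 0.677^2 + 1.737^2)
uc = sqrt(8.858268)
uc = 2.9763

2.9763


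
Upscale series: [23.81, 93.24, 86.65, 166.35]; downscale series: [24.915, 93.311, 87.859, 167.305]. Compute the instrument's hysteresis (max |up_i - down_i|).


|23.81 - 24.915| = 1.1050
|93.24 - 93.311| = 0.0710
|86.65 - 87.859| = 1.2090
|166.35 - 167.305| = 0.9550
hysteresis = max(diffs) = 1.2090

1.2090


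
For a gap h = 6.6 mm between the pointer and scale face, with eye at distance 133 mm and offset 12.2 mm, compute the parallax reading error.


error = h * offset / d
= 6.6 * 12.2 / 133
= 0.6054

0.6054


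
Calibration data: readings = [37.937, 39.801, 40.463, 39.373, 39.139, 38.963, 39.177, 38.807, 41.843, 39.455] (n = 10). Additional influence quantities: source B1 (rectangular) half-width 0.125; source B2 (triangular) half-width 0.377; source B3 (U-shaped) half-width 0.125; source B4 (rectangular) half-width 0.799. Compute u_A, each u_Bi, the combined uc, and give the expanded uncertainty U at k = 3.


mean = (37.937 + 39.801 + 40.463 + 39.373 + 39.139 + 38.963 + 39.177 + 38.807 + 41.843 + 39.455) / 10 = 39.4958
s = sqrt(sum((x - mean)^2)/(n-1)) = 1.052607
u_A = s / sqrt(n) = 1.052607 / sqrt(10) = 0.33286356
u_B1 = 0.125 / sqrt(3) = 0.072168784
u_B2 = 0.377 / sqrt(6) = 0.15390961
u_B3 = 0.125 / sqrt(2) = 0.088388348
u_B4 = 0.799 / sqrt(3) = 0.46130287
uc = sqrt(0.33286356^2 + 0.072168784^2 + 0.15390961^2 + 0.088388348^2 + 0.46130287^2) = 0.60025619
U = k * uc = 3 * 0.60025619
U = 1.8008

1.8008


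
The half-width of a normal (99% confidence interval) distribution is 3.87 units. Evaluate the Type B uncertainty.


u_B = half_width / 2.576
u_B = 3.87 / 2.576
u_B = 1.5023

1.5023


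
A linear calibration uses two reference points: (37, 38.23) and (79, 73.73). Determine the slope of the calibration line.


slope = (y2 - y1) / (x2 - x1)
= (73.73 - 38.23) / (79 - 37)
= 35.5000 / 42
= 0.8452

0.8452


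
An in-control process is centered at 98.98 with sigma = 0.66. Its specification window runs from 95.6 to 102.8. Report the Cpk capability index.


Cpu = (USL - mean) / (3*sigma) = (102.8 - 98.98) / (3*0.66) = 1.9293
Cpl = (mean - LSL) / (3*sigma) = (98.98 - 95.6) / (3*0.66) = 1.7071
Cpk = min(Cpu, Cpl) = 1.7071

1.7071


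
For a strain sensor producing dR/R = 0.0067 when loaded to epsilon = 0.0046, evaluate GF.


GF = (dR/R) / epsilon
= 0.0067 / 0.0046
= 1.4565

1.4565


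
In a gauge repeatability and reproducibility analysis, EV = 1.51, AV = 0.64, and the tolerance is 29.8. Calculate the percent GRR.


GRR = sqrt(EV^2 + AV^2) = sqrt(1.51^2 + 0.64^2) = 1.6400305
%GRR = GRR / tol * 100 = 1.6400305 / 29.8 * 100
%GRR = 5.5035

5.5035


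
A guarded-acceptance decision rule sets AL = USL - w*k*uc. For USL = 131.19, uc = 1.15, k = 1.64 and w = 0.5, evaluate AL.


U = k * uc = 1.64 * 1.15 = 1.886
guard band g = w * U = 0.5 * 1.886 = 0.943
AL = USL - g = 131.19 - 0.943
AL = 130.2470

130.2470


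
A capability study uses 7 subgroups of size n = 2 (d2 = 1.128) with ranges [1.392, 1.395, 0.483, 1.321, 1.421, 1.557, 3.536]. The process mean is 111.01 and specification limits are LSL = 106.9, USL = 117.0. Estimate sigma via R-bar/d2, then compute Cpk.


R_bar = (1.392 + 1.395 + 0.483 + 1.321 + 1.421 + 1.557 + 3.536) / 7 = 1.5864286
sigma = R_bar / d2 = 1.5864286 / 1.128 = 1.4064083
Cp = (USL - LSL)/(6*sigma) = (117.0 - 106.9)/(6*1.4064083) = 1.1969
Cpu = (117.0 - 111.01)/(3*1.4064083) = 1.4197
Cpl = (111.01 - 106.9)/(3*1.4064083) = 0.9741
Cpk = min(Cpu, Cpl) = 0.9741

0.9741


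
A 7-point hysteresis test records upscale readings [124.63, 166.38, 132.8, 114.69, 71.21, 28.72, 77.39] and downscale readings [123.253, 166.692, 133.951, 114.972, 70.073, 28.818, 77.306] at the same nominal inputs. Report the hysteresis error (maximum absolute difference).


|124.63 - 123.253| = 1.3770
|166.38 - 166.692| = 0.3120
|132.8 - 133.951| = 1.1510
|114.69 - 114.972| = 0.2820
|71.21 - 70.073| = 1.1370
|28.72 - 28.818| = 0.0980
|77.39 - 77.306| = 0.0840
hysteresis = max(diffs) = 1.3770

1.3770


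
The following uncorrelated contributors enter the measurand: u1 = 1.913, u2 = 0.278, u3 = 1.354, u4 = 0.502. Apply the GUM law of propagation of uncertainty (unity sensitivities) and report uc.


uc = sqrt(1.913^2 + 0.278^2 + 1.354^2 + 0.502^2)
uc = sqrt(5.822173)
uc = 2.4129

2.4129


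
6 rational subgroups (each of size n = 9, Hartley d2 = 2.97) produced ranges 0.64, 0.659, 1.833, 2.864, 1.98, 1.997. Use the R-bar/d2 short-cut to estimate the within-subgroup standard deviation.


R_bar = (0.64 + 0.659 + 1.833 + 2.864 + 1.98 + 1.997) / 6
R_bar = 9.973 / 6 = 1.6621667
sigma_hat = R_bar / d2 = 1.6621667 / 2.97 = 0.5597

0.5597


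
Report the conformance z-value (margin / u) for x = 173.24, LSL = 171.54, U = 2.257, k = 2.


u = U / k = 2.257 / 2 = 1.1285
margin = |LSL - x| = |171.54 - 173.24| = 1.7
z = margin / u = 1.7 / 1.1285
z = 1.5064

1.5064


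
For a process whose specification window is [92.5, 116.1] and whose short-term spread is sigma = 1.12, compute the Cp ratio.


Cp = (USL - LSL) / (6 * sigma)
= (116.1 - 92.5) / (6 * 1.12)
= 23.6000 / 6.7200
= 3.5119

3.5119


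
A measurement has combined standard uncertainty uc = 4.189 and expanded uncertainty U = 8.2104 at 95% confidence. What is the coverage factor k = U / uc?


k = U / uc
k = 8.2104 / 4.189
k = 1.96

1.96


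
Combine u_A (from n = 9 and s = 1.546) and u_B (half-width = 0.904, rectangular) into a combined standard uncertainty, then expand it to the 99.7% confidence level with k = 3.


u_A = s / sqrt(n) = 1.546 / sqrt(9) = 0.51533333
u_B = half_width / sqrt(3) = 0.904 / sqrt(3) = 0.52192464
uc = sqrt(u_A^2 + u_B^2) = sqrt(0.51533333^2 + 0.52192464^2) = 0.73346695
U = k * uc = 3 * 0.73346695
U = 2.2004

2.2004


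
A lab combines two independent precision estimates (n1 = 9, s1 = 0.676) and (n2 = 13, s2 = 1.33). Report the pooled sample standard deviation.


s_p = sqrt(((n1-1)*s1^2 + (n2-1)*s2^2) / (n1+n2-2))
numerator = (9-1)*0.676^2 + (13-1)*1.33^2 = 3.655808 + 21.2268 = 24.882608
denominator = 9 + 13 - 2 = 20
s_p^2 = 24.882608 / 20 = 1.2441304
s_p = sqrt(1.2441304) = 1.1154

1.1154


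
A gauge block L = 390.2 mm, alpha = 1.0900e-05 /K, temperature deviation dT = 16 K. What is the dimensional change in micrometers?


dL = L * alpha * dT
= 390.2 * 1.0900e-05 * 16
= 0.0680509 mm
dL_um = 0.0680509 * 1000 = 68.0509 um

68.0509


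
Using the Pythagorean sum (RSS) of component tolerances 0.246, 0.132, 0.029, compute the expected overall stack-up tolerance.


RSS = sqrt(0.246^2 + 0.132^2 + 0.029^2)
= sqrt(0.078781)
= 0.2807

0.2807


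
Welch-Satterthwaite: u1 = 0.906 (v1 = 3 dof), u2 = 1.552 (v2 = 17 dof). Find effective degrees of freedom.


uc = sqrt(u1^2 + u2^2) = sqrt(0.906^2 + 1.552^2) = 1.7970921
v_eff = uc^4 / (u1^4/v1 + u2^4/v2)
= 1.7970921^4 / (0.906^4/3 + 1.552^4/17)
= 10.429929 / 0.56587617
v_eff = 18.4315

18.4315


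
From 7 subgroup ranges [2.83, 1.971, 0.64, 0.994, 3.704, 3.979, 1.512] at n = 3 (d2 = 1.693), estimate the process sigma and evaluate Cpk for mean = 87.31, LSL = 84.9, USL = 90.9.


R_bar = (2.83 + 1.971 + 0.64 + 0.994 + 3.704 + 3.979 + 1.512) / 7 = 2.2328571
sigma = R_bar / d2 = 2.2328571 / 1.693 = 1.318876
Cp = (USL - LSL)/(6*sigma) = (90.9 - 84.9)/(6*1.318876) = 0.7582
Cpu = (90.9 - 87.31)/(3*1.318876) = 0.9073
Cpl = (87.31 - 84.9)/(3*1.318876) = 0.6091
Cpk = min(Cpu, Cpl) = 0.6091

0.6091
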